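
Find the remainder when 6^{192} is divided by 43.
By Fermat: 6^{42} ≡ 1 (mod 43). 192 = 4×42 + 24. So 6^{192} ≡ 6^{24} ≡ 1 (mod 43)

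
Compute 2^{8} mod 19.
9

Using successive squaring:
Binary expansion of 8: 1000
Powers of 2 mod 19 (each is the square of the previous):
  2^1 ≡ 2 (mod 19)
  2^2 ≡ 2² = 4 ≡ 4 (mod 19)
  2^4 ≡ 4² = 16 ≡ 16 (mod 19)
  2^8 ≡ 16² = 256 ≡ 9 (mod 19)
8 is a power of 2, so 2^8 is the last square: ≡ 9 (mod 19)
Result: 2^8 ≡ 9 (mod 19)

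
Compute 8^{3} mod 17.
2

Using successive squaring:
Binary expansion of 3: 11
Powers of 8 mod 17 (each is the square of the previous):
  8^1 ≡ 8 (mod 17)
  8^2 ≡ 8² = 64 ≡ 13 (mod 17)
3 = 2 + 1, so 8^3 = 8^2 × 8^1 ≡ 13 × 8 (mod 17)
Multiplying step by step:
  13 × 8 = 104 ≡ 2 (mod 17)
Result: 8^3 ≡ 2 (mod 17)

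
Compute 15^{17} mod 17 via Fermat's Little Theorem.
15

By Fermat's Little Theorem, a^(p-1) ≡ 1 (mod p) for prime p and gcd(a, p) = 1
Here p = 17, so 15^16 ≡ 1 (mod 17)
We can reduce the exponent: 17 mod 16 = 1
So 15^17 ≡ 15^1 (mod 17)
Computing: 15^1 mod 17 = 15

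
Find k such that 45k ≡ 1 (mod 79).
45^(-1) ≡ 72 (mod 79). Verification: 45 × 72 = 3240 ≡ 1 (mod 79)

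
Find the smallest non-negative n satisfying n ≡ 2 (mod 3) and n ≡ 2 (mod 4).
M = 3 × 4 = 12. M₁ = 4, y₁ ≡ 1 (mod 3). M₂ = 3, y₂ ≡ 3 (mod 4). n = 2×4×1 + 2×3×3 ≡ 2 (mod 12)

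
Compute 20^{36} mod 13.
1

Using successive squaring:
Binary expansion of 36: 100100
Powers of 20 mod 13 (each is the square of the previous):
  20^1 ≡ 7 (mod 13)
  20^2 ≡ 7² = 49 ≡ 10 (mod 13)
  20^4 ≡ 10² = 100 ≡ 9 (mod 13)
  20^8 ≡ 9² = 81 ≡ 3 (mod 13)
  20^16 ≡ 3² = 9 ≡ 9 (mod 13)
  20^32 ≡ 9² = 81 ≡ 3 (mod 13)
36 = 32 + 4, so 20^36 = 20^32 × 20^4 ≡ 3 × 9 (mod 13)
Multiplying step by step:
  3 × 9 = 27 ≡ 1 (mod 13)
Result: 20^36 ≡ 1 (mod 13)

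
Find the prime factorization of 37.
37

Divide by primes starting from smallest:
37 ÷ 37 = 1

37 = 37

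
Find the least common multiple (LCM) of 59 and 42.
2478

First find GCD(59, 42) using the Euclidean algorithm:
59 = 1 × 42 + 17
42 = 2 × 17 + 8
17 = 2 × 8 + 1
8 = 8 × 1 + 0
GCD(59, 42) = 1

LCM formula: LCM(a, b) = (a × b) / GCD(a, b)
LCM(59, 42) = (59 × 42) / 1
LCM(59, 42) = 2478 / 1
LCM(59, 42) = 2478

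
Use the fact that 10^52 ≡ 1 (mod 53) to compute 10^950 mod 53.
By Fermat: 10^{52} ≡ 1 (mod 53). 950 ≡ 14 (mod 52). So 10^{950} ≡ 10^{14} ≡ 10 (mod 53)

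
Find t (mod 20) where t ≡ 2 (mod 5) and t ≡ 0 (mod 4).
M = 5 × 4 = 20. M₁ = 4, y₁ ≡ 4 (mod 5). M₂ = 5, y₂ ≡ 1 (mod 4). t = 2×4×4 + 0×5×1 ≡ 12 (mod 20)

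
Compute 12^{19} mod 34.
28

Using successive squaring:
Binary expansion of 19: 10011
Powers of 12 mod 34 (each is the square of the previous):
  12^1 ≡ 12 (mod 34)
  12^2 ≡ 12² = 144 ≡ 8 (mod 34)
  12^4 ≡ 8² = 64 ≡ 30 (mod 34)
  12^8 ≡ 30² = 900 ≡ 16 (mod 34)
  12^16 ≡ 16² = 256 ≡ 18 (mod 34)
19 = 16 + 2 + 1, so 12^19 = 12^16 × 12^2 × 12^1 ≡ 18 × 8 × 12 (mod 34)
Multiplying step by step:
  18 × 8 = 144 ≡ 8 (mod 34)
  8 × 12 = 96 ≡ 28 (mod 34)
Result: 12^19 ≡ 28 (mod 34)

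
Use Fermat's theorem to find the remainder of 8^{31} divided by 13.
5

By Fermat's Little Theorem, a^(p-1) ≡ 1 (mod p) for prime p and gcd(a, p) = 1
Here p = 13, so 8^12 ≡ 1 (mod 13)
We can reduce the exponent: 31 mod 12 = 7
So 8^31 ≡ 8^7 (mod 13)
Computing: 8^7 mod 13 = 5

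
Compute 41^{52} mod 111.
7

Using successive squaring:
Binary expansion of 52: 110100
Powers of 41 mod 111 (each is the square of the previous):
  41^1 ≡ 41 (mod 111)
  41^2 ≡ 41² = 1681 ≡ 16 (mod 111)
  41^4 ≡ 16² = 256 ≡ 34 (mod 111)
  41^8 ≡ 34² = 1156 ≡ 46 (mod 111)
  41^16 ≡ 46² = 2116 ≡ 7 (mod 111)
  41^32 ≡ 7² = 49 ≡ 49 (mod 111)
52 = 32 + 16 + 4, so 41^52 = 41^32 × 41^16 × 41^4 ≡ 49 × 7 × 34 (mod 111)
Multiplying step by step:
  49 × 7 = 343 ≡ 10 (mod 111)
  10 × 34 = 340 ≡ 7 (mod 111)
Result: 41^52 ≡ 7 (mod 111)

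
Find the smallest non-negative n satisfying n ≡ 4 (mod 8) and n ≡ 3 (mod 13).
M = 8 × 13 = 104. M₁ = 13, y₁ ≡ 5 (mod 8). M₂ = 8, y₂ ≡ 5 (mod 13). n = 4×13×5 + 3×8×5 ≡ 68 (mod 104)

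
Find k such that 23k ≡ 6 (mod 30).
12

Since gcd(23, 30) = 1 divides 6, a solution exists.
Multiply both sides by the inverse of 23 mod 30:
  23^(-1) mod 30 = 17
  x ≡ 17 × 6 ≡ 102 ≡ 12 (mod 30)
Verification: 23 × 12 = 276 = 9 × 30 + 6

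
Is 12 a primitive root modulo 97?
No

To verify, check if 12^(96/q) ≢ 1 (mod 97) for each prime divisor q of 96
Divisors of 96 = 96: [1, 2, 3, 4, 6, 8, 12, 16, 24, 32, 48, 96]
  12^(96/2) = 12^48 ≡ 1 (mod 97)
  12^(96/3) = 12^32 ≡ 1 (mod 97)
Conclusion: 12 is not a primitive root modulo 97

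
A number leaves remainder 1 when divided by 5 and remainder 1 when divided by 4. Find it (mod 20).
M = 5 × 4 = 20. M₁ = 4, y₁ ≡ 4 (mod 5). M₂ = 5, y₂ ≡ 1 (mod 4). z = 1×4×4 + 1×5×1 ≡ 1 (mod 20)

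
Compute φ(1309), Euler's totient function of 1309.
960

Prime factorization: 1309 = 7 × 11 × 17
Using the formula φ(n) = n × Π(1 - 1/p) for each prime factor p:
φ(1309) = 1309 × (1 - 1/7) × (1 - 1/11) × (1 - 1/17)
φ(1309) = 960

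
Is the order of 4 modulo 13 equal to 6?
Yes, ord_13(4) = 6.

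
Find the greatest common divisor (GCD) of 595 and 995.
5

Using the Euclidean algorithm:
595 = 0 × 995 + 595
995 = 1 × 595 + 400
595 = 1 × 400 + 195
400 = 2 × 195 + 10
195 = 19 × 10 + 5
10 = 2 × 5 + 0

GCD(595, 995) = 5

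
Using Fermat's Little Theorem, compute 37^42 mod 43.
By Fermat's Little Theorem, 37^{42} ≡ 1 (mod 43) since 43 is prime and gcd(37, 43) = 1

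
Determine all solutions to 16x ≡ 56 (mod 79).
43

Since gcd(16, 79) = 1 divides 56, a solution exists.
Multiply both sides by the inverse of 16 mod 79:
  16^(-1) mod 79 = 5
  x ≡ 5 × 56 ≡ 280 ≡ 43 (mod 79)
Verification: 16 × 43 = 688 = 8 × 79 + 56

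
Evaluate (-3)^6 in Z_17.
(-3) ≡ 14 (mod 17). 6 = 4 + 2 (binary 110). Repeated squaring mod 17: 14^1 ≡ 14; 14^2 ≡ 14² = 196 ≡ 9; 14^4 ≡ 9² = 81 ≡ 13. Multiply: (-3)^6 ≡ 14^4 × 14^2 ≡ 13 × 9 (mod 17): 13 × 9 = 117 ≡ 15. So (-3)^6 ≡ 15 (mod 17).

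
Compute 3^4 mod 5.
4 = 4 (binary 100). Repeated squaring mod 5: 3^1 ≡ 3; 3^2 ≡ 3² = 9 ≡ 4; 3^4 ≡ 4² = 16 ≡ 1. So 3^4 ≡ 1 (mod 5).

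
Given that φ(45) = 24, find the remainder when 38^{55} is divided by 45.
By Euler: 38^{24} ≡ 1 (mod 45) since gcd(38, 45) = 1. 55 = 2×24 + 7. So 38^{55} ≡ 38^{7} ≡ 2 (mod 45)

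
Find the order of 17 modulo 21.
Powers of 17 mod 21: 17^1≡17, 17^2≡16, 17^3≡20, 17^4≡4, 17^5≡5, 17^6≡1. Order = 6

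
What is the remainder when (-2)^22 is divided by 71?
Using repeated squaring. (-2) ≡ 69 (mod 71). 22 = 16 + 4 + 2 (binary 10110). Repeated squaring mod 71: 69^1 ≡ 69; 69^2 ≡ 69² = 4761 ≡ 4; 69^4 ≡ 4² = 16 ≡ 16; 69^8 ≡ 16² = 256 ≡ 43; 69^16 ≡ 43² = 1849 ≡ 3. Multiply: (-2)^22 ≡ 69^16 × 69^4 × 69^2 ≡ 3 × 16 × 4 (mod 71): 3 × 16 = 48 ≡ 48; 48 × 4 = 192 ≡ 50. So (-2)^22 ≡ 50 (mod 71).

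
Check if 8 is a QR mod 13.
By Euler's criterion: 8^{6} ≡ 12 (mod 13). Since this equals -1 (≡ 12), 8 is not a QR.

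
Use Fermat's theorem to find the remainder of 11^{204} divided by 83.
68

By Fermat's Little Theorem, a^(p-1) ≡ 1 (mod p) for prime p and gcd(a, p) = 1
Here p = 83, so 11^82 ≡ 1 (mod 83)
We can reduce the exponent: 204 mod 82 = 40
So 11^204 ≡ 11^40 (mod 83)
Computing: 11^40 mod 83 = 68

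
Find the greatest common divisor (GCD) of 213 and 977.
1

Using the Euclidean algorithm:
213 = 0 × 977 + 213
977 = 4 × 213 + 125
213 = 1 × 125 + 88
125 = 1 × 88 + 37
88 = 2 × 37 + 14
37 = 2 × 14 + 9
14 = 1 × 9 + 5
9 = 1 × 5 + 4
5 = 1 × 4 + 1
4 = 4 × 1 + 0

GCD(213, 977) = 1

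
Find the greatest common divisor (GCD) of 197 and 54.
1

Using the Euclidean algorithm:
197 = 3 × 54 + 35
54 = 1 × 35 + 19
35 = 1 × 19 + 16
19 = 1 × 16 + 3
16 = 5 × 3 + 1
3 = 3 × 1 + 0

GCD(197, 54) = 1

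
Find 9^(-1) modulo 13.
3

Using Extended Euclidean Algorithm:
gcd(9, 13) = 1
Bezout coefficients: 9 × 3 + 13 × -2 = 1
So 9 × 3 ≡ 1 (mod 13)
The inverse is 3 mod 13 = 3
Verification: 9 × 3 = 27 = 2 × 13 + 1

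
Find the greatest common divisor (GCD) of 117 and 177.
3

Using the Euclidean algorithm:
117 = 0 × 177 + 117
177 = 1 × 117 + 60
117 = 1 × 60 + 57
60 = 1 × 57 + 3
57 = 19 × 3 + 0

GCD(117, 177) = 3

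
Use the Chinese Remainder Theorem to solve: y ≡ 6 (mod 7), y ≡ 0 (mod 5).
20

Using the Chinese Remainder Theorem:
M = product of moduli = 35
For equation 1: M_1 = 5, 5 ≡ 5 (mod 7), inverse of 5 mod 7 is 3 (check: 5 × 3 = 15 ≡ 1 (mod 7))
For equation 2: M_2 = 7, 7 ≡ 2 (mod 5), inverse of 7 mod 5 is 3 (check: 2 × 3 = 6 ≡ 1 (mod 5))
Combine: y ≡ Σ r_i×M_i×(M_i⁻¹ mod m_i) = 6×5×3 + 0×7×3 = 90 + 0 = 90
90 mod 35 = 20
y ≡ 20 (mod 35)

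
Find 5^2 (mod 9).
2 = 2 (binary 10). Repeated squaring mod 9: 5^1 ≡ 5; 5^2 ≡ 5² = 25 ≡ 7. So 5^2 ≡ 7 (mod 9).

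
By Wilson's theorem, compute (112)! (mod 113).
By Wilson's theorem, (112)! ≡ -1 ≡ 112 (mod 113)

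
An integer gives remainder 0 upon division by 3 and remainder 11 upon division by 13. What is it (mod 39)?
M = 3 × 13 = 39. M₁ = 13, y₁ ≡ 1 (mod 3). M₂ = 3, y₂ ≡ 9 (mod 13). r = 0×13×1 + 11×3×9 ≡ 24 (mod 39). The smallest positive such number is 24.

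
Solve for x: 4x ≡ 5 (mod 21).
17

Since gcd(4, 21) = 1 divides 5, a solution exists.
Multiply both sides by the inverse of 4 mod 21:
  4^(-1) mod 21 = 16
  x ≡ 16 × 5 ≡ 80 ≡ 17 (mod 21)
Verification: 4 × 17 = 68 = 3 × 21 + 5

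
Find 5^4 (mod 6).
4 = 4 (binary 100). Repeated squaring mod 6: 5^1 ≡ 5; 5^2 ≡ 5² = 25 ≡ 1; 5^4 ≡ 1² = 1 ≡ 1. So 5^4 ≡ 1 (mod 6).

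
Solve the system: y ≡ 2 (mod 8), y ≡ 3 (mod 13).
M = 8 × 13 = 104. M₁ = 13, y₁ ≡ 5 (mod 8). M₂ = 8, y₂ ≡ 5 (mod 13). y = 2×13×5 + 3×8×5 ≡ 42 (mod 104)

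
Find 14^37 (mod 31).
Using Fermat: 14^{30} ≡ 1 (mod 31). 37 ≡ 7 (mod 30). So 14^{37} ≡ 14^{7} ≡ 19 (mod 31)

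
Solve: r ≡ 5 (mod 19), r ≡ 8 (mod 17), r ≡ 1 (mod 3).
M = 19 × 17 × 3 = 969. M₁ = 51, y₁ ≡ 3 (mod 19). M₂ = 57, y₂ ≡ 3 (mod 17). M₃ = 323, y₃ ≡ 2 (mod 3). r = 5×51×3 + 8×57×3 + 1×323×2 ≡ 841 (mod 969)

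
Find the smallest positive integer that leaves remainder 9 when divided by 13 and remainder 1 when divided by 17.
M = 13 × 17 = 221. M₁ = 17, y₁ ≡ 10 (mod 13). M₂ = 13, y₂ ≡ 4 (mod 17). r = 9×17×10 + 1×13×4 ≡ 35 (mod 221). The smallest positive such number is 35.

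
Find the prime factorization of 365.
5 × 73

Divide by primes starting from smallest:
365 ÷ 5 = 73
73 ÷ 73 = 1

365 = 5 × 73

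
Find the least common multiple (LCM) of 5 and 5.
5

First find GCD(5, 5) using the Euclidean algorithm:
5 = 1 × 5 + 0
GCD(5, 5) = 5

LCM formula: LCM(a, b) = (a × b) / GCD(a, b)
LCM(5, 5) = (5 × 5) / 5
LCM(5, 5) = 25 / 5
LCM(5, 5) = 5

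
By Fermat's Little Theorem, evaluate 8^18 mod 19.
By Fermat's Little Theorem, 8^{18} ≡ 1 (mod 19) since 19 is prime and gcd(8, 19) = 1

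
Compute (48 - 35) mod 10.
3

(48 - 35) = 13
13 mod 10 = 3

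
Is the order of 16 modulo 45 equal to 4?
No, the actual order is 3, not 4.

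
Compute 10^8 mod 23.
8 = 8 (binary 1000). Repeated squaring mod 23: 10^1 ≡ 10; 10^2 ≡ 10² = 100 ≡ 8; 10^4 ≡ 8² = 64 ≡ 18; 10^8 ≡ 18² = 324 ≡ 2. So 10^8 ≡ 2 (mod 23).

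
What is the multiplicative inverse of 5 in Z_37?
5^(-1) ≡ 15 (mod 37). Verification: 5 × 15 = 75 ≡ 1 (mod 37)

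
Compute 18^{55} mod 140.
32

Using successive squaring:
Binary expansion of 55: 110111
Powers of 18 mod 140 (each is the square of the previous):
  18^1 ≡ 18 (mod 140)
  18^2 ≡ 18² = 324 ≡ 44 (mod 140)
  18^4 ≡ 44² = 1936 ≡ 116 (mod 140)
  18^8 ≡ 116² = 13456 ≡ 16 (mod 140)
  18^16 ≡ 16² = 256 ≡ 116 (mod 140)
  18^32 ≡ 116² = 13456 ≡ 16 (mod 140)
55 = 32 + 16 + 4 + 2 + 1, so 18^55 = 18^32 × 18^16 × 18^4 × 18^2 × 18^1 ≡ 16 × 116 × 116 × 44 × 18 (mod 140)
Multiplying step by step:
  16 × 116 = 1856 ≡ 36 (mod 140)
  36 × 116 = 4176 ≡ 116 (mod 140)
  116 × 44 = 5104 ≡ 64 (mod 140)
  64 × 18 = 1152 ≡ 32 (mod 140)
Result: 18^55 ≡ 32 (mod 140)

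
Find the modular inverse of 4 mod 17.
4^(-1) ≡ 13 (mod 17). Verification: 4 × 13 = 52 ≡ 1 (mod 17)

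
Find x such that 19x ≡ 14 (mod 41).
18

Since gcd(19, 41) = 1 divides 14, a solution exists.
Multiply both sides by the inverse of 19 mod 41:
  19^(-1) mod 41 = 13
  x ≡ 13 × 14 ≡ 182 ≡ 18 (mod 41)
Verification: 19 × 18 = 342 = 8 × 41 + 14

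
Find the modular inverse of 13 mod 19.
13^(-1) ≡ 3 (mod 19). Verification: 13 × 3 = 39 ≡ 1 (mod 19)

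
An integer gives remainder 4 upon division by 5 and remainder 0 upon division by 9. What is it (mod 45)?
M = 5 × 9 = 45. M₁ = 9, y₁ ≡ 4 (mod 5). M₂ = 5, y₂ ≡ 2 (mod 9). t = 4×9×4 + 0×5×2 ≡ 9 (mod 45). The smallest positive such number is 9.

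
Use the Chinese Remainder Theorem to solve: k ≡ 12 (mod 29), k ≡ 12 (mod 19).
12

Using the Chinese Remainder Theorem:
M = product of moduli = 551
For equation 1: M_1 = 19, 19 ≡ 19 (mod 29), inverse of 19 mod 29 is 26 (check: 19 × 26 = 494 ≡ 1 (mod 29))
For equation 2: M_2 = 29, 29 ≡ 10 (mod 19), inverse of 29 mod 19 is 2 (check: 10 × 2 = 20 ≡ 1 (mod 19))
Combine: k ≡ Σ r_i×M_i×(M_i⁻¹ mod m_i) = 12×19×26 + 12×29×2 = 5928 + 696 = 6624
6624 mod 551 = 12
k ≡ 12 (mod 551)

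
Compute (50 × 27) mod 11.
8

(50 × 27) = 1350
1350 mod 11 = 8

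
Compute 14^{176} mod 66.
58

Using successive squaring:
Binary expansion of 176: 10110000
Powers of 14 mod 66 (each is the square of the previous):
  14^1 ≡ 14 (mod 66)
  14^2 ≡ 14² = 196 ≡ 64 (mod 66)
  14^4 ≡ 64² = 4096 ≡ 4 (mod 66)
  14^8 ≡ 4² = 16 ≡ 16 (mod 66)
  14^16 ≡ 16² = 256 ≡ 58 (mod 66)
  14^32 ≡ 58² = 3364 ≡ 64 (mod 66)
  14^64 ≡ 64² = 4096 ≡ 4 (mod 66)
  14^128 ≡ 4² = 16 ≡ 16 (mod 66)
176 = 128 + 32 + 16, so 14^176 = 14^128 × 14^32 × 14^16 ≡ 16 × 64 × 58 (mod 66)
Multiplying step by step:
  16 × 64 = 1024 ≡ 34 (mod 66)
  34 × 58 = 1972 ≡ 58 (mod 66)
Result: 14^176 ≡ 58 (mod 66)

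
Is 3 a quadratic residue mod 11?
By Euler's criterion: 3^{5} ≡ 1 (mod 11). Since this equals 1, 3 is a QR.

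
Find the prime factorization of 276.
2^2 × 3 × 23

Divide by primes starting from smallest:
276 ÷ 2 = 138
138 ÷ 2 = 69
69 ÷ 3 = 23
23 ÷ 23 = 1

276 = 2^2 × 3 × 23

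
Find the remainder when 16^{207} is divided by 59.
By Fermat: 16^{58} ≡ 1 (mod 59). 207 = 3×58 + 33. So 16^{207} ≡ 16^{33} ≡ 46 (mod 59)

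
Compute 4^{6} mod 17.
16

Using successive squaring:
Binary expansion of 6: 110
Powers of 4 mod 17 (each is the square of the previous):
  4^1 ≡ 4 (mod 17)
  4^2 ≡ 4² = 16 ≡ 16 (mod 17)
  4^4 ≡ 16² = 256 ≡ 1 (mod 17)
6 = 4 + 2, so 4^6 = 4^4 × 4^2 ≡ 1 × 16 (mod 17)
Multiplying step by step:
  1 × 16 = 16 ≡ 16 (mod 17)
Result: 4^6 ≡ 16 (mod 17)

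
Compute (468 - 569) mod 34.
1

(468 - 569) = -101
-101 mod 34 = 1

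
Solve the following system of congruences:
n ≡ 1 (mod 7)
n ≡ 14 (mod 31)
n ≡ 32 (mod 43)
8632

Using the Chinese Remainder Theorem:
M = product of moduli = 9331
For equation 1: M_1 = 1333, 1333 ≡ 3 (mod 7), inverse of 1333 mod 7 is 5 (check: 3 × 5 = 15 ≡ 1 (mod 7))
For equation 2: M_2 = 301, 301 ≡ 22 (mod 31), inverse of 301 mod 31 is 24 (check: 22 × 24 = 528 ≡ 1 (mod 31))
For equation 3: M_3 = 217, 217 ≡ 2 (mod 43), inverse of 217 mod 43 is 22 (check: 2 × 22 = 44 ≡ 1 (mod 43))
Combine: n ≡ Σ r_i×M_i×(M_i⁻¹ mod m_i) = 1×1333×5 + 14×301×24 + 32×217×22 = 6665 + 101136 + 152768 = 260569
260569 mod 9331 = 8632
n ≡ 8632 (mod 9331)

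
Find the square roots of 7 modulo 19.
The square roots of 7 mod 19 are 11 and 8. Verify: 11² = 121 ≡ 7 (mod 19)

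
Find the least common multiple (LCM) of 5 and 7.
35

First find GCD(5, 7) using the Euclidean algorithm:
5 = 0 × 7 + 5
7 = 1 × 5 + 2
5 = 2 × 2 + 1
2 = 2 × 1 + 0
GCD(5, 7) = 1

LCM formula: LCM(a, b) = (a × b) / GCD(a, b)
LCM(5, 7) = (5 × 7) / 1
LCM(5, 7) = 35 / 1
LCM(5, 7) = 35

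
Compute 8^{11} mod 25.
17

Using successive squaring:
Binary expansion of 11: 1011
Powers of 8 mod 25 (each is the square of the previous):
  8^1 ≡ 8 (mod 25)
  8^2 ≡ 8² = 64 ≡ 14 (mod 25)
  8^4 ≡ 14² = 196 ≡ 21 (mod 25)
  8^8 ≡ 21² = 441 ≡ 16 (mod 25)
11 = 8 + 2 + 1, so 8^11 = 8^8 × 8^2 × 8^1 ≡ 16 × 14 × 8 (mod 25)
Multiplying step by step:
  16 × 14 = 224 ≡ 24 (mod 25)
  24 × 8 = 192 ≡ 17 (mod 25)
Result: 8^11 ≡ 17 (mod 25)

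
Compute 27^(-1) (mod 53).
2

Using Extended Euclidean Algorithm:
gcd(27, 53) = 1
Bezout coefficients: 27 × 2 + 53 × -1 = 1
So 27 × 2 ≡ 1 (mod 53)
The inverse is 2 mod 53 = 2
Verification: 27 × 2 = 54 = 1 × 53 + 1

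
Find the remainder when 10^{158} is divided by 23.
By Fermat: 10^{22} ≡ 1 (mod 23). 158 = 7×22 + 4. So 10^{158} ≡ 10^{4} ≡ 18 (mod 23)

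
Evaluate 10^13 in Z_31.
Using repeated squaring. 13 = 8 + 4 + 1 (binary 1101). Repeated squaring mod 31: 10^1 ≡ 10; 10^2 ≡ 10² = 100 ≡ 7; 10^4 ≡ 7² = 49 ≡ 18; 10^8 ≡ 18² = 324 ≡ 14. Multiply: 10^13 = 10^8 × 10^4 × 10^1 ≡ 14 × 18 × 10 (mod 31): 14 × 18 = 252 ≡ 4; 4 × 10 = 40 ≡ 9. So 10^13 ≡ 9 (mod 31).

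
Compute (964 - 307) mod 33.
30

(964 - 307) = 657
657 mod 33 = 30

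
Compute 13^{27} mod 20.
17

Using successive squaring:
Binary expansion of 27: 11011
Powers of 13 mod 20 (each is the square of the previous):
  13^1 ≡ 13 (mod 20)
  13^2 ≡ 13² = 169 ≡ 9 (mod 20)
  13^4 ≡ 9² = 81 ≡ 1 (mod 20)
  13^8 ≡ 1² = 1 ≡ 1 (mod 20)
  13^16 ≡ 1² = 1 ≡ 1 (mod 20)
27 = 16 + 8 + 2 + 1, so 13^27 = 13^16 × 13^8 × 13^2 × 13^1 ≡ 1 × 1 × 9 × 13 (mod 20)
Multiplying step by step:
  1 × 1 = 1 ≡ 1 (mod 20)
  1 × 9 = 9 ≡ 9 (mod 20)
  9 × 13 = 117 ≡ 17 (mod 20)
Result: 13^27 ≡ 17 (mod 20)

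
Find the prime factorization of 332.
2^2 × 83

Divide by primes starting from smallest:
332 ÷ 2 = 166
166 ÷ 2 = 83
83 ÷ 83 = 1

332 = 2^2 × 83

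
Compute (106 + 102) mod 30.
28

(106 + 102) = 208
208 mod 30 = 28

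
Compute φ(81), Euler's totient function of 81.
54

Prime factorization: 81 = 3^4
Using the formula φ(n) = n × Π(1 - 1/p) for each prime factor p:
φ(81) = 81 × (1 - 1/3)
φ(81) = 54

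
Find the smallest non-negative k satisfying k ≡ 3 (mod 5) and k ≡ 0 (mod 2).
M = 5 × 2 = 10. M₁ = 2, y₁ ≡ 3 (mod 5). M₂ = 5, y₂ ≡ 1 (mod 2). k = 3×2×3 + 0×5×1 ≡ 8 (mod 10)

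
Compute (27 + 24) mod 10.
1

(27 + 24) = 51
51 mod 10 = 1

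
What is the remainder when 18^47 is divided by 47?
Using Fermat: 18^{46} ≡ 1 (mod 47). 47 ≡ 1 (mod 46). So 18^{47} ≡ 18^{1} ≡ 18 (mod 47)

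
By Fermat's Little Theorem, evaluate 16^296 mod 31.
By Fermat: 16^{30} ≡ 1 (mod 31). 296 ≡ 26 (mod 30). So 16^{296} ≡ 16^{26} ≡ 16 (mod 31)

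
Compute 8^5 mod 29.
5 = 4 + 1 (binary 101). Repeated squaring mod 29: 8^1 ≡ 8; 8^2 ≡ 8² = 64 ≡ 6; 8^4 ≡ 6² = 36 ≡ 7. Multiply: 8^5 = 8^4 × 8^1 ≡ 7 × 8 (mod 29): 7 × 8 = 56 ≡ 27. So 8^5 ≡ 27 (mod 29).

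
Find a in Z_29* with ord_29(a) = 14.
4 has order 14 mod 29 since 4^{14} ≡ 1 (mod 29) and no smaller power works.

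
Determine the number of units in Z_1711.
1624

Prime factorization: 1711 = 29 × 59
Using the formula φ(n) = n × Π(1 - 1/p) for each prime factor p:
φ(1711) = 1711 × (1 - 1/29) × (1 - 1/59)
φ(1711) = 1624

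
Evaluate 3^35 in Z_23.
Using Fermat: 3^{22} ≡ 1 (mod 23). 35 ≡ 13 (mod 22). So 3^{35} ≡ 3^{13} ≡ 9 (mod 23)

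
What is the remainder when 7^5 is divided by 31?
5 = 4 + 1 (binary 101). Repeated squaring mod 31: 7^1 ≡ 7; 7^2 ≡ 7² = 49 ≡ 18; 7^4 ≡ 18² = 324 ≡ 14. Multiply: 7^5 = 7^4 × 7^1 ≡ 14 × 7 (mod 31): 14 × 7 = 98 ≡ 5. So 7^5 ≡ 5 (mod 31).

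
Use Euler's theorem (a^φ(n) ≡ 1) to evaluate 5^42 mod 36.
By Euler: 5^{12} ≡ 1 (mod 36) since gcd(5, 36) = 1. 42 = 3×12 + 6. So 5^{42} ≡ 5^{6} ≡ 1 (mod 36)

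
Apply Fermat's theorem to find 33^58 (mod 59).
By Fermat's Little Theorem, 33^{58} ≡ 1 (mod 59) since 59 is prime and gcd(33, 59) = 1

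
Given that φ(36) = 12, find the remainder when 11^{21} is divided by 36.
By Euler: 11^{12} ≡ 1 (mod 36) since gcd(11, 36) = 1. 21 = 1×12 + 9. So 11^{21} ≡ 11^{9} ≡ 35 (mod 36)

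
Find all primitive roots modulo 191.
Primitive roots mod 191: {19, 21, 22, 28, 29, 33, 35, 42, 44, 47, 53, 56, 57, 58, 61, 62, 63, 71, 73, 74, 76, 83, 87, 88, 89, 91, 93, 94, 95, 99, 101, 105, 106, 110, 111, 112, 113, 114, 116, 119, 123, 124, 126, 127, 131, 132, 137, 140, 141, 143, 145, 146, 148, 151, 157, 164, 165, 167, 168, 171, 173, 174, 175, 176, 178, 179, 181, 182, 183, 187, 188, 189}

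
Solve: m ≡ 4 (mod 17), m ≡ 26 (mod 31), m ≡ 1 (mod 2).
M = 17 × 31 × 2 = 1054. M₁ = 62, y₁ ≡ 14 (mod 17). M₂ = 34, y₂ ≡ 21 (mod 31). M₃ = 527, y₃ ≡ 1 (mod 2). m = 4×62×14 + 26×34×21 + 1×527×1 ≡ 429 (mod 1054)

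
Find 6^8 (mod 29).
8 = 8 (binary 1000). Repeated squaring mod 29: 6^1 ≡ 6; 6^2 ≡ 6² = 36 ≡ 7; 6^4 ≡ 7² = 49 ≡ 20; 6^8 ≡ 20² = 400 ≡ 23. So 6^8 ≡ 23 (mod 29).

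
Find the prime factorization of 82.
2 × 41

Divide by primes starting from smallest:
82 ÷ 2 = 41
41 ÷ 41 = 1

82 = 2 × 41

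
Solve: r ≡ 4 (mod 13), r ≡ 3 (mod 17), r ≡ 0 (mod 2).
M = 13 × 17 × 2 = 442. M₁ = 34, y₁ ≡ 5 (mod 13). M₂ = 26, y₂ ≡ 2 (mod 17). M₃ = 221, y₃ ≡ 1 (mod 2). r = 4×34×5 + 3×26×2 + 0×221×1 ≡ 394 (mod 442)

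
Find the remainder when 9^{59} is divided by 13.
By Fermat: 9^{12} ≡ 1 (mod 13). 59 = 4×12 + 11. So 9^{59} ≡ 9^{11} ≡ 3 (mod 13)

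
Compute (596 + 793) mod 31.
25

(596 + 793) = 1389
1389 mod 31 = 25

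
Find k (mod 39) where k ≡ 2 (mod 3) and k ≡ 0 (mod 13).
M = 3 × 13 = 39. M₁ = 13, y₁ ≡ 1 (mod 3). M₂ = 3, y₂ ≡ 9 (mod 13). k = 2×13×1 + 0×3×9 ≡ 26 (mod 39)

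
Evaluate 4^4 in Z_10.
4 = 4 (binary 100). Repeated squaring mod 10: 4^1 ≡ 4; 4^2 ≡ 4² = 16 ≡ 6; 4^4 ≡ 6² = 36 ≡ 6. So 4^4 ≡ 6 (mod 10).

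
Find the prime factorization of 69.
3 × 23

Divide by primes starting from smallest:
69 ÷ 3 = 23
23 ÷ 23 = 1

69 = 3 × 23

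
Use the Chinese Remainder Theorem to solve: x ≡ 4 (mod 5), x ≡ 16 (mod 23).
39

Using the Chinese Remainder Theorem:
M = product of moduli = 115
For equation 1: M_1 = 23, 23 ≡ 3 (mod 5), inverse of 23 mod 5 is 2 (check: 3 × 2 = 6 ≡ 1 (mod 5))
For equation 2: M_2 = 5, 5 ≡ 5 (mod 23), inverse of 5 mod 23 is 14 (check: 5 × 14 = 70 ≡ 1 (mod 23))
Combine: x ≡ Σ r_i×M_i×(M_i⁻¹ mod m_i) = 4×23×2 + 16×5×14 = 184 + 1120 = 1304
1304 mod 115 = 39
x ≡ 39 (mod 115)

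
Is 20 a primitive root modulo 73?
Yes

To verify, check if 20^(72/q) ≢ 1 (mod 73) for each prime divisor q of 72
Divisors of 72 = 72: [1, 2, 3, 4, 6, 8, 9, 12, 18, 24, 36, 72]
  20^(72/2) = 20^36 ≡ 72 (mod 73)
  20^(72/3) = 20^24 ≡ 64 (mod 73)
Conclusion: 20 is a primitive root modulo 73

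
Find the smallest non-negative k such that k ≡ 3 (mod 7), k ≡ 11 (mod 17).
45

Using the Chinese Remainder Theorem:
M = product of moduli = 119
For equation 1: M_1 = 17, 17 ≡ 3 (mod 7), inverse of 17 mod 7 is 5 (check: 3 × 5 = 15 ≡ 1 (mod 7))
For equation 2: M_2 = 7, 7 ≡ 7 (mod 17), inverse of 7 mod 17 is 5 (check: 7 × 5 = 35 ≡ 1 (mod 17))
Combine: k ≡ Σ r_i×M_i×(M_i⁻¹ mod m_i) = 3×17×5 + 11×7×5 = 255 + 385 = 640
640 mod 119 = 45
k ≡ 45 (mod 119)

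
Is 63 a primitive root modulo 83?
No

To verify, check if 63^(82/q) ≢ 1 (mod 83) for each prime divisor q of 82
Divisors of 82 = 82: [1, 2, 41, 82]
  63^(82/41) = 63^2 ≡ 68 (mod 83)
  63^(82/2) = 63^41 ≡ 1 (mod 83)
Conclusion: 63 is not a primitive root modulo 83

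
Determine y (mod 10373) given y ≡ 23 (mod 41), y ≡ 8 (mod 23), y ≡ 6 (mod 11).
9576

Using the Chinese Remainder Theorem:
M = product of moduli = 10373
For equation 1: M_1 = 253, 253 ≡ 7 (mod 41), inverse of 253 mod 41 is 6 (check: 7 × 6 = 42 ≡ 1 (mod 41))
For equation 2: M_2 = 451, 451 ≡ 14 (mod 23), inverse of 451 mod 23 is 5 (check: 14 × 5 = 70 ≡ 1 (mod 23))
For equation 3: M_3 = 943, 943 ≡ 8 (mod 11), inverse of 943 mod 11 is 7 (check: 8 × 7 = 56 ≡ 1 (mod 11))
Combine: y ≡ Σ r_i×M_i×(M_i⁻¹ mod m_i) = 23×253×6 + 8×451×5 + 6×943×7 = 34914 + 18040 + 39606 = 92560
92560 mod 10373 = 9576
y ≡ 9576 (mod 10373)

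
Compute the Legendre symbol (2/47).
(2/47) = 2^{23} mod 47 = 1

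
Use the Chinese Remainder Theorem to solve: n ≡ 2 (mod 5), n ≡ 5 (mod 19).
62

Using the Chinese Remainder Theorem:
M = product of moduli = 95
For equation 1: M_1 = 19, 19 ≡ 4 (mod 5), inverse of 19 mod 5 is 4 (check: 4 × 4 = 16 ≡ 1 (mod 5))
For equation 2: M_2 = 5, 5 ≡ 5 (mod 19), inverse of 5 mod 19 is 4 (check: 5 × 4 = 20 ≡ 1 (mod 19))
Combine: n ≡ Σ r_i×M_i×(M_i⁻¹ mod m_i) = 2×19×4 + 5×5×4 = 152 + 100 = 252
252 mod 95 = 62
n ≡ 62 (mod 95)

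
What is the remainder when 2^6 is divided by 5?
6 = 4 + 2 (binary 110). Repeated squaring mod 5: 2^1 ≡ 2; 2^2 ≡ 2² = 4 ≡ 4; 2^4 ≡ 4² = 16 ≡ 1. Multiply: 2^6 = 2^4 × 2^2 ≡ 1 × 4 (mod 5): 1 × 4 = 4 ≡ 4. So 2^6 ≡ 4 (mod 5).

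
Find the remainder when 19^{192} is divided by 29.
By Fermat: 19^{28} ≡ 1 (mod 29). 192 = 6×28 + 24. So 19^{192} ≡ 19^{24} ≡ 23 (mod 29)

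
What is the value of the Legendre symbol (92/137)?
(92/137) = 92^{68} mod 137 = -1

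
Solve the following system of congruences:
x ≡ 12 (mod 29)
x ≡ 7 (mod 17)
41

Using the Chinese Remainder Theorem:
M = product of moduli = 493
For equation 1: M_1 = 17, 17 ≡ 17 (mod 29), inverse of 17 mod 29 is 12 (check: 17 × 12 = 204 ≡ 1 (mod 29))
For equation 2: M_2 = 29, 29 ≡ 12 (mod 17), inverse of 29 mod 17 is 10 (check: 12 × 10 = 120 ≡ 1 (mod 17))
Combine: x ≡ Σ r_i×M_i×(M_i⁻¹ mod m_i) = 12×17×12 + 7×29×10 = 2448 + 2030 = 4478
4478 mod 493 = 41
x ≡ 41 (mod 493)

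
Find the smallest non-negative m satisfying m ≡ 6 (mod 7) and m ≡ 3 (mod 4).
M = 7 × 4 = 28. M₁ = 4, y₁ ≡ 2 (mod 7). M₂ = 7, y₂ ≡ 3 (mod 4). m = 6×4×2 + 3×7×3 ≡ 27 (mod 28)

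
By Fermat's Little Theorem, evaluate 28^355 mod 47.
By Fermat: 28^{46} ≡ 1 (mod 47). 355 = 7×46 + 33. So 28^{355} ≡ 28^{33} ≡ 4 (mod 47)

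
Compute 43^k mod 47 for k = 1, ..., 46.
g^1, g^2, ..., g^{46} mod 47: {43, 16, 30, 21, 10, 7, 19, 18, 22, 6, 23, 2, 39, 32, 13, 42, 20, 14, 38, 36, 44, 12, 46, 4, 31, 17, 26, 37, 40, 28, 29, 25, 41, 24, 45, 8, 15, 34, 5, 27, 33, 9, 11, 3, 35, 1}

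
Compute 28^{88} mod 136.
16

Using successive squaring:
Binary expansion of 88: 1011000
Powers of 28 mod 136 (each is the square of the previous):
  28^1 ≡ 28 (mod 136)
  28^2 ≡ 28² = 784 ≡ 104 (mod 136)
  28^4 ≡ 104² = 10816 ≡ 72 (mod 136)
  28^8 ≡ 72² = 5184 ≡ 16 (mod 136)
  28^16 ≡ 16² = 256 ≡ 120 (mod 136)
  28^32 ≡ 120² = 14400 ≡ 120 (mod 136)
  28^64 ≡ 120² = 14400 ≡ 120 (mod 136)
88 = 64 + 16 + 8, so 28^88 = 28^64 × 28^16 × 28^8 ≡ 120 × 120 × 16 (mod 136)
Multiplying step by step:
  120 × 120 = 14400 ≡ 120 (mod 136)
  120 × 16 = 1920 ≡ 16 (mod 136)
Result: 28^88 ≡ 16 (mod 136)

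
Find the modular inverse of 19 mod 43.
19^(-1) ≡ 34 (mod 43). Verification: 19 × 34 = 646 ≡ 1 (mod 43)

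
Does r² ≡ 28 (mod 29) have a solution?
By Euler's criterion: 28^{14} ≡ 1 (mod 29). Since this equals 1, 28 is a QR.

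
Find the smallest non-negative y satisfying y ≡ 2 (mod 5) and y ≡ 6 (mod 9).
M = 5 × 9 = 45. M₁ = 9, y₁ ≡ 4 (mod 5). M₂ = 5, y₂ ≡ 2 (mod 9). y = 2×9×4 + 6×5×2 ≡ 42 (mod 45)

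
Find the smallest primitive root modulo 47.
p - 1 = 46 has prime divisors 2, 23. h is a primitive root mod 47 iff h^(46/q) ≢ 1 (mod 47) for each such q.
h = 2: 2^23 ≡ 1, 2^2 ≡ 4 (mod 47); 2^23 ≡ 1, so not a primitive root.
h = 3: 3^23 ≡ 1, 3^2 ≡ 9 (mod 47); 3^23 ≡ 1, so not a primitive root.
h = 4: 4^23 ≡ 1, 4^2 ≡ 16 (mod 47); 4^23 ≡ 1, so not a primitive root.
h = 5: 5^23 ≡ 46, 5^2 ≡ 25 (mod 47); none is 1, so 5 has order 46 and is a primitive root.
The smallest primitive root mod 47 is g = 5.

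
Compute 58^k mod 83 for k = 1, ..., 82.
g^1, g^2, ..., g^{82} mod 83: {58, 44, 62, 27, 72, 26, 14, 65, 35, 38, 46, 12, 32, 30, 80, 75, 34, 63, 2, 33, 5, 41, 54, 61, 52, 28, 47, 70, 76, 9, 24, 64, 60, 77, 67, 68, 43, 4, 66, 10, 82, 25, 39, 21, 56, 11, 57, 69, 18, 48, 45, 37, 71, 51, 53, 3, 8, 49, 20, 81, 50, 78, 42, 29, 22, 31, 55, 36, 13, 7, 74, 59, 19, 23, 6, 16, 15, 40, 79, 17, 73, 1}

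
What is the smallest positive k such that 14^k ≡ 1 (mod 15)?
Powers of 14 mod 15: 14^1≡14, 14^2≡1. Order = 2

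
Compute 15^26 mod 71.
Using repeated squaring. 26 = 16 + 8 + 2 (binary 11010). Repeated squaring mod 71: 15^1 ≡ 15; 15^2 ≡ 15² = 225 ≡ 12; 15^4 ≡ 12² = 144 ≡ 2; 15^8 ≡ 2² = 4 ≡ 4; 15^16 ≡ 4² = 16 ≡ 16. Multiply: 15^26 = 15^16 × 15^8 × 15^2 ≡ 16 × 4 × 12 (mod 71): 16 × 4 = 64 ≡ 64; 64 × 12 = 768 ≡ 58. So 15^26 ≡ 58 (mod 71).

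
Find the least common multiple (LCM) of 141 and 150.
7050

First find GCD(141, 150) using the Euclidean algorithm:
141 = 0 × 150 + 141
150 = 1 × 141 + 9
141 = 15 × 9 + 6
9 = 1 × 6 + 3
6 = 2 × 3 + 0
GCD(141, 150) = 3

LCM formula: LCM(a, b) = (a × b) / GCD(a, b)
LCM(141, 150) = (141 × 150) / 3
LCM(141, 150) = 21150 / 3
LCM(141, 150) = 7050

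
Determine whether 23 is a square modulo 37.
By Euler's criterion: 23^{18} ≡ 36 (mod 37). Since this equals -1 (≡ 36), 23 is not a QR.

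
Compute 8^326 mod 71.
Using Fermat: 8^{70} ≡ 1 (mod 71). 326 ≡ 46 (mod 70). So 8^{326} ≡ 8^{46} ≡ 18 (mod 71)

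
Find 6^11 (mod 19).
Using repeated squaring. 11 = 8 + 2 + 1 (binary 1011). Repeated squaring mod 19: 6^1 ≡ 6; 6^2 ≡ 6² = 36 ≡ 17; 6^4 ≡ 17² = 289 ≡ 4; 6^8 ≡ 4² = 16 ≡ 16. Multiply: 6^11 = 6^8 × 6^2 × 6^1 ≡ 16 × 17 × 6 (mod 19): 16 × 17 = 272 ≡ 6; 6 × 6 = 36 ≡ 17. So 6^11 ≡ 17 (mod 19).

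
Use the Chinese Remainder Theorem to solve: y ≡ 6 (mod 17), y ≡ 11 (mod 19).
125

Using the Chinese Remainder Theorem:
M = product of moduli = 323
For equation 1: M_1 = 19, 19 ≡ 2 (mod 17), inverse of 19 mod 17 is 9 (check: 2 × 9 = 18 ≡ 1 (mod 17))
For equation 2: M_2 = 17, 17 ≡ 17 (mod 19), inverse of 17 mod 19 is 9 (check: 17 × 9 = 153 ≡ 1 (mod 19))
Combine: y ≡ Σ r_i×M_i×(M_i⁻¹ mod m_i) = 6×19×9 + 11×17×9 = 1026 + 1683 = 2709
2709 mod 323 = 125
y ≡ 125 (mod 323)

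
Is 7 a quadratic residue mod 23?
By Euler's criterion: 7^{11} ≡ 22 (mod 23). Since this equals -1 (≡ 22), 7 is not a QR.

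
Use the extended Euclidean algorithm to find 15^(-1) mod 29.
Extended GCD: 15(2) + 29(-1) = 1. So 15^(-1) ≡ 2 ≡ 2 (mod 29). Verify: 15 × 2 = 30 ≡ 1 (mod 29)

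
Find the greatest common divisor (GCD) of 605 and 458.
1

Using the Euclidean algorithm:
605 = 1 × 458 + 147
458 = 3 × 147 + 17
147 = 8 × 17 + 11
17 = 1 × 11 + 6
11 = 1 × 6 + 5
6 = 1 × 5 + 1
5 = 5 × 1 + 0

GCD(605, 458) = 1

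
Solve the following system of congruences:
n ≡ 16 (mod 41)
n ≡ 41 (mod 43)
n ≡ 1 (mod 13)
7437

Using the Chinese Remainder Theorem:
M = product of moduli = 22919
For equation 1: M_1 = 559, 559 ≡ 26 (mod 41), inverse of 559 mod 41 is 30 (check: 26 × 30 = 780 ≡ 1 (mod 41))
For equation 2: M_2 = 533, 533 ≡ 17 (mod 43), inverse of 533 mod 43 is 38 (check: 17 × 38 = 646 ≡ 1 (mod 43))
For equation 3: M_3 = 1763, 1763 ≡ 8 (mod 13), inverse of 1763 mod 13 is 5 (check: 8 × 5 = 40 ≡ 1 (mod 13))
Combine: n ≡ Σ r_i×M_i×(M_i⁻¹ mod m_i) = 16×559×30 + 41×533×38 + 1×1763×5 = 268320 + 830414 + 8815 = 1107549
1107549 mod 22919 = 7437
n ≡ 7437 (mod 22919)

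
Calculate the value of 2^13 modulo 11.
Using Fermat: 2^{10} ≡ 1 (mod 11). 13 ≡ 3 (mod 10). So 2^{13} ≡ 2^{3} ≡ 8 (mod 11)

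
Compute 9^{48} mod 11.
3

Using successive squaring:
Binary expansion of 48: 110000
Powers of 9 mod 11 (each is the square of the previous):
  9^1 ≡ 9 (mod 11)
  9^2 ≡ 9² = 81 ≡ 4 (mod 11)
  9^4 ≡ 4² = 16 ≡ 5 (mod 11)
  9^8 ≡ 5² = 25 ≡ 3 (mod 11)
  9^16 ≡ 3² = 9 ≡ 9 (mod 11)
  9^32 ≡ 9² = 81 ≡ 4 (mod 11)
48 = 32 + 16, so 9^48 = 9^32 × 9^16 ≡ 4 × 9 (mod 11)
Multiplying step by step:
  4 × 9 = 36 ≡ 3 (mod 11)
Result: 9^48 ≡ 3 (mod 11)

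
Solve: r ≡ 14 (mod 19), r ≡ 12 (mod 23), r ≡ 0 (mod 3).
M = 19 × 23 × 3 = 1311. M₁ = 69, y₁ ≡ 8 (mod 19). M₂ = 57, y₂ ≡ 21 (mod 23). M₃ = 437, y₃ ≡ 2 (mod 3). r = 14×69×8 + 12×57×21 + 0×437×2 ≡ 1116 (mod 1311)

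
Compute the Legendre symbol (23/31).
(23/31) = 23^{15} mod 31 = -1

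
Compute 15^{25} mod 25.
0

Using successive squaring:
Binary expansion of 25: 11001
Powers of 15 mod 25 (each is the square of the previous):
  15^1 ≡ 15 (mod 25)
  15^2 ≡ 15² = 225 ≡ 0 (mod 25)
  15^4 ≡ 0² = 0 ≡ 0 (mod 25)
  15^8 ≡ 0² = 0 ≡ 0 (mod 25)
  15^16 ≡ 0² = 0 ≡ 0 (mod 25)
25 = 16 + 8 + 1, so 15^25 = 15^16 × 15^8 × 15^1 ≡ 0 × 0 × 15 (mod 25)
Multiplying step by step:
  0 × 0 = 0 ≡ 0 (mod 25)
  0 × 15 = 0 ≡ 0 (mod 25)
Result: 15^25 ≡ 0 (mod 25)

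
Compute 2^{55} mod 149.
52

Using successive squaring:
Binary expansion of 55: 110111
Powers of 2 mod 149 (each is the square of the previous):
  2^1 ≡ 2 (mod 149)
  2^2 ≡ 2² = 4 ≡ 4 (mod 149)
  2^4 ≡ 4² = 16 ≡ 16 (mod 149)
  2^8 ≡ 16² = 256 ≡ 107 (mod 149)
  2^16 ≡ 107² = 11449 ≡ 125 (mod 149)
  2^32 ≡ 125² = 15625 ≡ 129 (mod 149)
55 = 32 + 16 + 4 + 2 + 1, so 2^55 = 2^32 × 2^16 × 2^4 × 2^2 × 2^1 ≡ 129 × 125 × 16 × 4 × 2 (mod 149)
Multiplying step by step:
  129 × 125 = 16125 ≡ 33 (mod 149)
  33 × 16 = 528 ≡ 81 (mod 149)
  81 × 4 = 324 ≡ 26 (mod 149)
  26 × 2 = 52 ≡ 52 (mod 149)
Result: 2^55 ≡ 52 (mod 149)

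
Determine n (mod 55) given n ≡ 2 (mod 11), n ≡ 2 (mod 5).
2

Using the Chinese Remainder Theorem:
M = product of moduli = 55
For equation 1: M_1 = 5, 5 ≡ 5 (mod 11), inverse of 5 mod 11 is 9 (check: 5 × 9 = 45 ≡ 1 (mod 11))
For equation 2: M_2 = 11, 11 ≡ 1 (mod 5), inverse of 11 mod 5 is 1 (check: 1 × 1 = 1 ≡ 1 (mod 5))
Combine: n ≡ Σ r_i×M_i×(M_i⁻¹ mod m_i) = 2×5×9 + 2×11×1 = 90 + 22 = 112
112 mod 55 = 2
n ≡ 2 (mod 55)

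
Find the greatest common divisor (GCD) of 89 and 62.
1

Using the Euclidean algorithm:
89 = 1 × 62 + 27
62 = 2 × 27 + 8
27 = 3 × 8 + 3
8 = 2 × 3 + 2
3 = 1 × 2 + 1
2 = 2 × 1 + 0

GCD(89, 62) = 1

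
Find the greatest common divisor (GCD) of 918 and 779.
1

Using the Euclidean algorithm:
918 = 1 × 779 + 139
779 = 5 × 139 + 84
139 = 1 × 84 + 55
84 = 1 × 55 + 29
55 = 1 × 29 + 26
29 = 1 × 26 + 3
26 = 8 × 3 + 2
3 = 1 × 2 + 1
2 = 2 × 1 + 0

GCD(918, 779) = 1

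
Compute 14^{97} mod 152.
136

Using successive squaring:
Binary expansion of 97: 1100001
Powers of 14 mod 152 (each is the square of the previous):
  14^1 ≡ 14 (mod 152)
  14^2 ≡ 14² = 196 ≡ 44 (mod 152)
  14^4 ≡ 44² = 1936 ≡ 112 (mod 152)
  14^8 ≡ 112² = 12544 ≡ 80 (mod 152)
  14^16 ≡ 80² = 6400 ≡ 16 (mod 152)
  14^32 ≡ 16² = 256 ≡ 104 (mod 152)
  14^64 ≡ 104² = 10816 ≡ 24 (mod 152)
97 = 64 + 32 + 1, so 14^97 = 14^64 × 14^32 × 14^1 ≡ 24 × 104 × 14 (mod 152)
Multiplying step by step:
  24 × 104 = 2496 ≡ 64 (mod 152)
  64 × 14 = 896 ≡ 136 (mod 152)
Result: 14^97 ≡ 136 (mod 152)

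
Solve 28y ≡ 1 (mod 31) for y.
10

Using Extended Euclidean Algorithm:
gcd(28, 31) = 1
Bezout coefficients: 28 × 10 + 31 × -9 = 1
So 28 × 10 ≡ 1 (mod 31)
The inverse is 10 mod 31 = 10
Verification: 28 × 10 = 280 = 9 × 31 + 1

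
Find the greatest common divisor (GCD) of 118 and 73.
1

Using the Euclidean algorithm:
118 = 1 × 73 + 45
73 = 1 × 45 + 28
45 = 1 × 28 + 17
28 = 1 × 17 + 11
17 = 1 × 11 + 6
11 = 1 × 6 + 5
6 = 1 × 5 + 1
5 = 5 × 1 + 0

GCD(118, 73) = 1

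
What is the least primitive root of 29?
2

A primitive root g modulo p has order p-1 = 28
Prime divisors of 28: [2, 7]
g is a primitive root iff g^(28/q) ≢ 1 (mod 29) for each prime divisor q
Testing small values:
  g = 2: 2^14 ≡ 28, 2^4 ≡ 16 (mod 29) → none is 1, primitive root!
The smallest primitive root is 2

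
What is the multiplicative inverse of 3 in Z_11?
3^(-1) ≡ 4 (mod 11). Verification: 3 × 4 = 12 ≡ 1 (mod 11)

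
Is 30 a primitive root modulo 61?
p - 1 = 60 has prime divisors 2, 3, 5. Check 30^(60/q) mod 61 for each: 30^(60/2) = 30^30 ≡ 60, 30^(60/3) = 30^20 ≡ 13, 30^(60/5) = 30^12 ≡ 34 (mod 61). None of these is 1, so 30 has order 60 = φ(61), so it is a primitive root mod 61.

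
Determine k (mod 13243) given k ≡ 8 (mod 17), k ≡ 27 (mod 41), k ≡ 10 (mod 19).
314

Using the Chinese Remainder Theorem:
M = product of moduli = 13243
For equation 1: M_1 = 779, 779 ≡ 14 (mod 17), inverse of 779 mod 17 is 11 (check: 14 × 11 = 154 ≡ 1 (mod 17))
For equation 2: M_2 = 323, 323 ≡ 36 (mod 41), inverse of 323 mod 41 is 8 (check: 36 × 8 = 288 ≡ 1 (mod 41))
For equation 3: M_3 = 697, 697 ≡ 13 (mod 19), inverse of 697 mod 19 is 3 (check: 13 × 3 = 39 ≡ 1 (mod 19))
Combine: k ≡ Σ r_i×M_i×(M_i⁻¹ mod m_i) = 8×779×11 + 27×323×8 + 10×697×3 = 68552 + 69768 + 20910 = 159230
159230 mod 13243 = 314
k ≡ 314 (mod 13243)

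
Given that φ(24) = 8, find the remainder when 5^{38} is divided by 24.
By Euler: 5^{8} ≡ 1 (mod 24) since gcd(5, 24) = 1. 38 = 4×8 + 6. So 5^{38} ≡ 5^{6} ≡ 1 (mod 24)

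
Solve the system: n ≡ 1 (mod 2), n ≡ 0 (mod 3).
M = 2 × 3 = 6. M₁ = 3, y₁ ≡ 1 (mod 2). M₂ = 2, y₂ ≡ 2 (mod 3). n = 1×3×1 + 0×2×2 ≡ 3 (mod 6)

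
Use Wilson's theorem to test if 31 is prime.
(30)! mod 31 = 30. Since 30 ≡ -1 (mod 31), 31 is prime.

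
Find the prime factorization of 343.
7^3

Divide by primes starting from smallest:
343 ÷ 7 = 49
49 ÷ 7 = 7
7 ÷ 7 = 1

343 = 7^3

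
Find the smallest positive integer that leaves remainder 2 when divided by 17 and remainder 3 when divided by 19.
M = 17 × 19 = 323. M₁ = 19, y₁ ≡ 9 (mod 17). M₂ = 17, y₂ ≡ 9 (mod 19). x = 2×19×9 + 3×17×9 ≡ 155 (mod 323). The smallest positive such number is 155.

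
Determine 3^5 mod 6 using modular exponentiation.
5 = 4 + 1 (binary 101). Repeated squaring mod 6: 3^1 ≡ 3; 3^2 ≡ 3² = 9 ≡ 3; 3^4 ≡ 3² = 9 ≡ 3. Multiply: 3^5 = 3^4 × 3^1 ≡ 3 × 3 (mod 6): 3 × 3 = 9 ≡ 3. So 3^5 ≡ 3 (mod 6).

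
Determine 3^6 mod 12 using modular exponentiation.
6 = 4 + 2 (binary 110). Repeated squaring mod 12: 3^1 ≡ 3; 3^2 ≡ 3² = 9 ≡ 9; 3^4 ≡ 9² = 81 ≡ 9. Multiply: 3^6 = 3^4 × 3^2 ≡ 9 × 9 (mod 12): 9 × 9 = 81 ≡ 9. So 3^6 ≡ 9 (mod 12).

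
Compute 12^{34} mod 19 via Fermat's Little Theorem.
7

By Fermat's Little Theorem, a^(p-1) ≡ 1 (mod p) for prime p and gcd(a, p) = 1
Here p = 19, so 12^18 ≡ 1 (mod 19)
We can reduce the exponent: 34 mod 18 = 16
So 12^34 ≡ 12^16 (mod 19)
Computing: 12^16 mod 19 = 7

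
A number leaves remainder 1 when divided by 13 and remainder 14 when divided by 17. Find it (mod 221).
M = 13 × 17 = 221. M₁ = 17, y₁ ≡ 10 (mod 13). M₂ = 13, y₂ ≡ 4 (mod 17). n = 1×17×10 + 14×13×4 ≡ 14 (mod 221)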